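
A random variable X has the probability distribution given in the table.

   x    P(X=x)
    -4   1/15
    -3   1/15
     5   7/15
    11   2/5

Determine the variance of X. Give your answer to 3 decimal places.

22.462

E[X] = (1/15)·(-4) + (1/15)·(-3) + (7/15)·5 + (2/5)·11 = 94/15
E[X²] = (1/15)·16 + (1/15)·9 + (7/15)·25 + (2/5)·121 = 926/15
Var(X) = 926/15 − (94/15)² = 5054/225 ≈ 22.462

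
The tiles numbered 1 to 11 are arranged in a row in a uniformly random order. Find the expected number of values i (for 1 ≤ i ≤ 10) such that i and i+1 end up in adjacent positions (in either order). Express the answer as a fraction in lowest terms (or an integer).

For each i ∈ {1,…,10}, let Xᵢ = 1 if i and i+1 are adjacent. P(Xᵢ=1) = 2·(11−1)!/11! = 2/11.
By linearity, E[ΣXᵢ] = (10)·(2/11) = 20/11.

20/11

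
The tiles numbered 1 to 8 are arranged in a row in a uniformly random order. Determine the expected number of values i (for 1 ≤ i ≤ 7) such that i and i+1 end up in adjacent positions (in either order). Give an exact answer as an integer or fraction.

7/4

For each i ∈ {1,…,7}, let Xᵢ = 1 if i and i+1 are adjacent. P(Xᵢ=1) = 2·(8−1)!/8! = 2/8.
By linearity, E[ΣXᵢ] = (7)·(2/8) = 7/4.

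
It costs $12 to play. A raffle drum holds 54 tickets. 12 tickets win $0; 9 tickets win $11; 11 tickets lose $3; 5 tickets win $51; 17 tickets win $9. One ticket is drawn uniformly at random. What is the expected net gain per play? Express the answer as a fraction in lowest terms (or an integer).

E[payout] = (12/54)·0 + (9/54)·11 + (11/54)·(-3) + (5/54)·51 + (17/54)·9 = 79/9
Expected profit = 79/9 − 12 = -29/9

-29/9 dollars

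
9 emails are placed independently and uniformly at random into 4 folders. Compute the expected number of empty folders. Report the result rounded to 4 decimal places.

Let Xⱼ=1 if folder j is empty. P(Xⱼ=1) = ((4-1)/4)^9 = 19683/262144.
By linearity, E[#empty] = 4·19683/262144 = 19683/65536.
≈ 0.3003

0.3003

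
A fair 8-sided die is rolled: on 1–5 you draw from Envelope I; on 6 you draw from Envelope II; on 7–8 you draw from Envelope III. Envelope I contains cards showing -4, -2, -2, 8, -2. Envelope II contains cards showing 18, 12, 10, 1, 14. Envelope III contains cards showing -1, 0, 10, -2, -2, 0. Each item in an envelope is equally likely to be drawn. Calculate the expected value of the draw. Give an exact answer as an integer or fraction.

E[X | Envelope I] = (-4 − 2 − 2 + 8 − 2)/5 = -2/5
E[X | Envelope II] = (18 + 12 + 10 + 1 + 14)/5 = 11
E[X | Envelope III] = (-1 + 0 + 10 − 2 − 2 + 0)/6 = 5/6
E[X] = (5/8)·(-2/5) + (1/8)·11 + (1/4)·5/6 = 4/3

4/3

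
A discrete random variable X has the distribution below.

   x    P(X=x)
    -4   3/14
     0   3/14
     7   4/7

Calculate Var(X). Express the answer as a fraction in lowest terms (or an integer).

E[X] = (3/14)·(-4) + (3/14)·0 + (4/7)·7 = 22/7
E[X²] = (3/14)·16 + (3/14)·0 + (4/7)·49 = 220/7
Var(X) = 220/7 − (22/7)² = 1056/49

1056/49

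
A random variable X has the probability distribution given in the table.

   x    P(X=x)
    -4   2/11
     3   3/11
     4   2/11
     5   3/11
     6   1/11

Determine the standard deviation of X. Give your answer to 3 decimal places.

3.305

E[X] = 30/11, E[X²] = 202/11
Var(X) = E[X²] − (E[X])² = 202/11 − 900/121 = 1322/121
SD(X) = √(1322/121) ≈ 3.305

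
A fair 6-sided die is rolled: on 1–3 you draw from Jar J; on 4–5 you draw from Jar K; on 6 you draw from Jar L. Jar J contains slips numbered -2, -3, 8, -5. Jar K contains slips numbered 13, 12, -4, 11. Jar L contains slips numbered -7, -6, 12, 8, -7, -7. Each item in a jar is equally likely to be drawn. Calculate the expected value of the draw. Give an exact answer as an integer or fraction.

E[X | Jar J] = (-2 − 3 + 8 − 5)/4 = -1/2
E[X | Jar K] = (13 + 12 − 4 + 11)/4 = 8
E[X | Jar L] = (-7 − 6 + 12 + 8 − 7 − 7)/6 = -7/6
E[X] = (1/2)·(-1/2) + (1/3)·8 + (1/6)·(-7/6) = 20/9

20/9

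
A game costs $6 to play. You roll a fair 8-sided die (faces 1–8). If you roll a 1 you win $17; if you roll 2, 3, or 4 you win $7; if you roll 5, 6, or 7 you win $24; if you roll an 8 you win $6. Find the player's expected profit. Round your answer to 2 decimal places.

$8.50

E[payout] = (1/8)·6 + (3/8)·7 + (1/8)·17 + (3/8)·24 = 29/2
Expected profit = 29/2 − 6 = 17/2 ≈ $8.50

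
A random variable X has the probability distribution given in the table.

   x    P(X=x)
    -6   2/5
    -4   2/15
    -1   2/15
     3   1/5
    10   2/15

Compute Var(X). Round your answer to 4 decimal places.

30.5156

E[X] = (2/5)·(-6) + (2/15)·(-4) + (2/15)·(-1) + (1/5)·3 + (2/15)·10 = -17/15
E[X²] = (2/5)·36 + (2/15)·16 + (2/15)·1 + (1/5)·9 + (2/15)·100 = 159/5
Var(X) = 159/5 − (-17/15)² = 6866/225 ≈ 30.5156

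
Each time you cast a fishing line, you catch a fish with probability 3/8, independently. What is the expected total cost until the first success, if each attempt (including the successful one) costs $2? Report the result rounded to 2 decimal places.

$5.33

E[#attempts] = 1/p = 8/3; E[cost] = 2·8/3 = 16/3.
≈ 5.33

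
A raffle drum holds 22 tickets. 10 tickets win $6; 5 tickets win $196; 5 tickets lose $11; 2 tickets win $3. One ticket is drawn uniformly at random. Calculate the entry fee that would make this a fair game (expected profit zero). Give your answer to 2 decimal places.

$45.05

E[payout] = (10/22)·6 + (5/22)·196 + (5/22)·(-11) + (2/22)·3 = 991/22
Fair fee = E[payout] = 991/22 ≈ $45.05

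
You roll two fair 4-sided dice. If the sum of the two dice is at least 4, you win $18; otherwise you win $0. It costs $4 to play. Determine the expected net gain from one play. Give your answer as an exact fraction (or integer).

85/8 dollars

E[payout] = (3/16)·0 + (13/16)·18 = 117/8
Expected profit = 117/8 − 4 = 85/8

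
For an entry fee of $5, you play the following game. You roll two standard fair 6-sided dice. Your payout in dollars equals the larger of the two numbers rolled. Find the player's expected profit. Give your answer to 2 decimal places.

-$0.53

Distribution of the larger of the two numbers rolled: 1 w.p. 1/36, 2 w.p. 1/12, 3 w.p. 5/36, 4 w.p. 7/36, 5 w.p. 1/4, 6 w.p. 11/36
E[payout] = (1/36)·1 + (1/12)·2 + (5/36)·3 + (7/36)·4 + (1/4)·5 + (11/36)·6 = 161/36
Expected profit = 161/36 − 5 = -19/36 ≈ -$0.53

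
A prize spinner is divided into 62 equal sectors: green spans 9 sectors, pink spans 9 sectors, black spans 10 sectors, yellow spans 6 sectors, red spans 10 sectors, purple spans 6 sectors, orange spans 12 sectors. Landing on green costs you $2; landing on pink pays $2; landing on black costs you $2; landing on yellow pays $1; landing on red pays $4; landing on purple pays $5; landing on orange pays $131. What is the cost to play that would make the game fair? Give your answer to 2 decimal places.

$26.26

E[payout] = (9/62)·(-2) + (9/62)·2 + (10/62)·(-2) + (6/62)·1 + (10/62)·4 + (6/62)·5 + (12/62)·131 = 814/31
Fair fee = E[payout] = 814/31 ≈ $26.26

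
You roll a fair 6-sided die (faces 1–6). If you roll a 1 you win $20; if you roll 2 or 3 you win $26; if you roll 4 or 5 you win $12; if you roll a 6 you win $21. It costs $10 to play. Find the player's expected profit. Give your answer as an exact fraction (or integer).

E[payout] = (1/3)·12 + (1/6)·20 + (1/6)·21 + (1/3)·26 = 39/2
Expected profit = 39/2 − 10 = 19/2

19/2 dollars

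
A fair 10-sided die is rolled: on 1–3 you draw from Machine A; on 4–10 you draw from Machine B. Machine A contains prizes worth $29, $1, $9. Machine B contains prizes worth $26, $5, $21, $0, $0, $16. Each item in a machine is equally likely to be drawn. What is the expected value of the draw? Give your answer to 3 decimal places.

$11.833

E[X | Machine A] = (29 + 1 + 9)/3 = 13
E[X | Machine B] = (26 + 5 + 21 + 0 + 0 + 16)/6 = 34/3
E[X] = (3/10)·13 + (7/10)·34/3 = 71/6 ≈ 11.833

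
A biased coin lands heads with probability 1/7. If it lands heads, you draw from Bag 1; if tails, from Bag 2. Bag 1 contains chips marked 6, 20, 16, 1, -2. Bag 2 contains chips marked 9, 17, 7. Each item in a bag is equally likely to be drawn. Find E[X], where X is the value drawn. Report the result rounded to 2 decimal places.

10.60

E[X | Bag 1] = (6 + 20 + 16 + 1 − 2)/5 = 41/5
E[X | Bag 2] = (9 + 17 + 7)/3 = 11
E[X] = (1/7)·41/5 + (6/7)·11 = 53/5 ≈ 10.60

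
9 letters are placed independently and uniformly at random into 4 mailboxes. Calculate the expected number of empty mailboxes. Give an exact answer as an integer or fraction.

Let Xⱼ=1 if mailbox j is empty. P(Xⱼ=1) = ((4-1)/4)^9 = 19683/262144.
By linearity, E[#empty] = 4·19683/262144 = 19683/65536.

19683/65536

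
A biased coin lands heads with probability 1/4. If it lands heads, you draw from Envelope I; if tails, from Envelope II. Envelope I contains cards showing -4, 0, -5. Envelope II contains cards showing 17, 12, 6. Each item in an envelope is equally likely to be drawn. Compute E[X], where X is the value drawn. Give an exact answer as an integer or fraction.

8

E[X | Envelope I] = (-4 + 0 − 5)/3 = -3
E[X | Envelope II] = (17 + 12 + 6)/3 = 35/3
E[X] = (1/4)·(-3) + (3/4)·35/3 = 8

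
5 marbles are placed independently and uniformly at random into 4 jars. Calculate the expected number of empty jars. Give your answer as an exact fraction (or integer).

243/256

Let Xⱼ=1 if jar j is empty. P(Xⱼ=1) = ((4-1)/4)^5 = 243/1024.
By linearity, E[#empty] = 4·243/1024 = 243/256.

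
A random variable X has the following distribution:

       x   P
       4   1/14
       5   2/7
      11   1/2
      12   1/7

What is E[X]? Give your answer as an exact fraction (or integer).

E[X] = (1/14)·4 + (2/7)·5 + (1/2)·11 + (1/7)·12
     = 125/14

125/14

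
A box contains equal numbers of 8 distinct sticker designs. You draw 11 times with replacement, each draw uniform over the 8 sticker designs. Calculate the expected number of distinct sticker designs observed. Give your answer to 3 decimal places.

Let Xⱼ=1 if type j appears at least once. P(Xⱼ=1) = 1 − ((8−1)/8)^11 = 6612607849/8589934592.
E[#distinct] = 8·6612607849/8589934592 = 6612607849/1073741824.
≈ 6.158

6.158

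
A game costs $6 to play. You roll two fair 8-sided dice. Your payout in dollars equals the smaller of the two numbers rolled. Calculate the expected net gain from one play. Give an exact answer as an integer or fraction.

Distribution of the smaller of the two numbers rolled: 1 w.p. 15/64, 2 w.p. 13/64, 3 w.p. 11/64, 4 w.p. 9/64, 5 w.p. 7/64, 6 w.p. 5/64, …
E[payout] = (15/64)·1 + (13/64)·2 + (11/64)·3 + (9/64)·4 + (7/64)·5 + (5/64)·6 + (3/64)·7 + (1/64)·8 = 51/16
Expected profit = 51/16 − 6 = -45/16

-45/16 dollars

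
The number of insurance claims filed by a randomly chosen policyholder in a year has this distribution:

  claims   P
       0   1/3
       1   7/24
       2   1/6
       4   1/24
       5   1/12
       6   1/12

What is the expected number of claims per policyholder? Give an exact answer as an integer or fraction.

E[X] = (1/3)·0 + (7/24)·1 + (1/6)·2 + (1/24)·4 + (1/12)·5 + (1/12)·6
     = 41/24

41/24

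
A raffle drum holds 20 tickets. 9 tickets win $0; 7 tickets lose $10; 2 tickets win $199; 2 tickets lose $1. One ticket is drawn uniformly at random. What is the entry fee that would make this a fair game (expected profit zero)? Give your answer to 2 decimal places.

$16.30

E[payout] = (9/20)·0 + (7/20)·(-10) + (2/20)·199 + (2/20)·(-1) = 163/10
Fair fee = E[payout] = 163/10 ≈ $16.30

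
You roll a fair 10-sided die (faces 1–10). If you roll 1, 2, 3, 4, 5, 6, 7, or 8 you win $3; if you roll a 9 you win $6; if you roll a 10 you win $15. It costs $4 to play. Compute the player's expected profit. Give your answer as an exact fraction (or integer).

1/2 dollars

E[payout] = (4/5)·3 + (1/10)·6 + (1/10)·15 = 9/2
Expected profit = 9/2 − 4 = 1/2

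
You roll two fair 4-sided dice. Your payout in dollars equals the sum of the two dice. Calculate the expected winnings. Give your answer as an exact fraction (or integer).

$5

Distribution of the sum of the two dice: 2 w.p. 1/16, 3 w.p. 1/8, 4 w.p. 3/16, 5 w.p. 1/4, 6 w.p. 3/16, 7 w.p. 1/8, …
E[payout] = (1/16)·2 + (1/8)·3 + (3/16)·4 + (1/4)·5 + (3/16)·6 + (1/8)·7 + (1/16)·8 = 5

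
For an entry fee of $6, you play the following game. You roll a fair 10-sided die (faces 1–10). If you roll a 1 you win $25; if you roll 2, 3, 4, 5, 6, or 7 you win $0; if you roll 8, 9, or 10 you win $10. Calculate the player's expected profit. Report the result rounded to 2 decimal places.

-$0.50

E[payout] = (3/5)·0 + (3/10)·10 + (1/10)·25 = 11/2
Expected profit = 11/2 − 6 = -1/2 ≈ -$0.50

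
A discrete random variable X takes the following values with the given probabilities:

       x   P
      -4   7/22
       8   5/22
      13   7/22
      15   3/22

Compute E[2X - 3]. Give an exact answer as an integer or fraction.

E[2x-3] = (7/22)·(-11) + (5/22)·13 + (7/22)·23 + (3/22)·27
     = 115/11

115/11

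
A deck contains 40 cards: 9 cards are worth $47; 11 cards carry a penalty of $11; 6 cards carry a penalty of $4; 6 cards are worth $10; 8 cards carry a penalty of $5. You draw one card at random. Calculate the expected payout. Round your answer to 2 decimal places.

$7.45

E[payout] = (9/40)·47 + (11/40)·(-11) + (6/40)·(-4) + (6/40)·10 + (8/40)·(-5) = 149/20
≈ $7.45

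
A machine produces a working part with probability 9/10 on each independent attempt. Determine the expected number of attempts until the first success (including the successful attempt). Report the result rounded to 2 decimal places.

1.11

For a geometric distribution, E[trials] = 1/p = 1/(9/10) = 10/9.
≈ 1.11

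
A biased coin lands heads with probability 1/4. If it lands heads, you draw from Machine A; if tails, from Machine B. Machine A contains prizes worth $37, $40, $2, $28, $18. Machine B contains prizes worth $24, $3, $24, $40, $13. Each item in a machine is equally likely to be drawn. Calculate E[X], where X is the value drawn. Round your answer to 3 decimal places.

E[X | Machine A] = (37 + 40 + 2 + 28 + 18)/5 = 25
E[X | Machine B] = (24 + 3 + 24 + 40 + 13)/5 = 104/5
E[X] = (1/4)·25 + (3/4)·104/5 = 437/20 ≈ 21.850

$21.850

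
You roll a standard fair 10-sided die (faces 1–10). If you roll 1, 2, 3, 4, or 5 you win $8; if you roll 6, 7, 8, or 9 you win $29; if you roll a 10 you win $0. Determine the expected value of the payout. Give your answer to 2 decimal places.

E[payout] = (1/10)·0 + (1/2)·8 + (2/5)·29 = 78/5
≈ $15.60

$15.60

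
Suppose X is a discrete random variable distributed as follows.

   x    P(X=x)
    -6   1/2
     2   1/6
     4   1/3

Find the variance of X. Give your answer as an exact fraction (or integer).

200/9

E[X] = (1/2)·(-6) + (1/6)·2 + (1/3)·4 = -4/3
E[X²] = (1/2)·36 + (1/6)·4 + (1/3)·16 = 24
Var(X) = 24 − (-4/3)² = 200/9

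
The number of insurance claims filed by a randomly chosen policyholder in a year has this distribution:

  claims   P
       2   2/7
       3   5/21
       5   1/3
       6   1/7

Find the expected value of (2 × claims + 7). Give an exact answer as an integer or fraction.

307/21

E[2x+7] = (2/7)·11 + (5/21)·13 + (1/3)·17 + (1/7)·19
     = 307/21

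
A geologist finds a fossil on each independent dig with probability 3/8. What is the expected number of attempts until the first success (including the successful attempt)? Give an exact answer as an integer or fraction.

For a geometric distribution, E[trials] = 1/p = 1/(3/8) = 8/3.

8/3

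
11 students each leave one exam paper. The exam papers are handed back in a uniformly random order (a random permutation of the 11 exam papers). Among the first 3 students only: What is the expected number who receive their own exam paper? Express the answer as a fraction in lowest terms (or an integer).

3/11

Let Xᵢ = 1 if person i gets their own exam paper. For each i, P(Xᵢ=1) = 1/11.
By linearity of expectation, E[X₁+…+X_3] = 3·(1/11) = 3/11.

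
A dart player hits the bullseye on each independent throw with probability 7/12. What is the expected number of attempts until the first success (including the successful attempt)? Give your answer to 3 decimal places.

For a geometric distribution, E[trials] = 1/p = 1/(7/12) = 12/7.
≈ 1.714

1.714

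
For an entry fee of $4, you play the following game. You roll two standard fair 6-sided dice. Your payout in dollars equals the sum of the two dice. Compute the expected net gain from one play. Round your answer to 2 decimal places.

Distribution of the sum of the two dice: 2 w.p. 1/36, 3 w.p. 1/18, 4 w.p. 1/12, 5 w.p. 1/9, 6 w.p. 5/36, 7 w.p. 1/6, …
E[payout] = (1/36)·2 + (1/18)·3 + (1/12)·4 + (1/9)·5 + (5/36)·6 + (1/6)·7 + (5/36)·8 + (1/9)·9 + (1/12)·10 + (1/18)·11 + (1/36)·12 = 7
Expected profit = 7 − 4 = 3 ≈ $3.00

$3.00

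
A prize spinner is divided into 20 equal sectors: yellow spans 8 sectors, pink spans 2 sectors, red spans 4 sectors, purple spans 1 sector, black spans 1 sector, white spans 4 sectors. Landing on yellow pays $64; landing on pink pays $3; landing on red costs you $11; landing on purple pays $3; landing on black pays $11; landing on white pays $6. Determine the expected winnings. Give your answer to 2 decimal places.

E[payout] = (8/20)·64 + (2/20)·3 + (4/20)·(-11) + (1/20)·3 + (1/20)·11 + (4/20)·6 = 128/5
≈ $25.60

$25.60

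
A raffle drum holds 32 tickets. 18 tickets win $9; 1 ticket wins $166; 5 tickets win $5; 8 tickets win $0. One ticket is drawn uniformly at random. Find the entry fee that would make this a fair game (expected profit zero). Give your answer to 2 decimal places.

E[payout] = (18/32)·9 + (1/32)·166 + (5/32)·5 + (8/32)·0 = 353/32
Fair fee = E[payout] = 353/32 ≈ $11.03

$11.03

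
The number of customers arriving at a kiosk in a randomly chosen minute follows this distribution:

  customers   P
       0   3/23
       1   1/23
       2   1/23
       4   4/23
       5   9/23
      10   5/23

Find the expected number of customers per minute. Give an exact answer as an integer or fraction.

E[X] = (3/23)·0 + (1/23)·1 + (1/23)·2 + (4/23)·4 + (9/23)·5 + (5/23)·10
     = 114/23

114/23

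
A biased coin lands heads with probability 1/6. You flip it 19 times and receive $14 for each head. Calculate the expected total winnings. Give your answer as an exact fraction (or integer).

133/3 dollars

E[#heads] = 19·1/6 = 19/6 (linearity over flips).
E[winnings] = 14·19/6 = 133/3.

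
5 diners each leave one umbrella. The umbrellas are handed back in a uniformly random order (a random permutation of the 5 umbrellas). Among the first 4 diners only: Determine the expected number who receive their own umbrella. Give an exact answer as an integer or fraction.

Let Xᵢ = 1 if person i gets their own umbrella. For each i, P(Xᵢ=1) = 1/5.
By linearity of expectation, E[X₁+…+X_4] = 4·(1/5) = 4/5.

4/5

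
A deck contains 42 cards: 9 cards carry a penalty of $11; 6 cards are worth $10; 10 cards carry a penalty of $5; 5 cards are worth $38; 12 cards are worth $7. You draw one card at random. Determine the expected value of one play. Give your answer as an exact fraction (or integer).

185/42 dollars

E[payout] = (9/42)·(-11) + (6/42)·10 + (10/42)·(-5) + (5/42)·38 + (12/42)·7 = 185/42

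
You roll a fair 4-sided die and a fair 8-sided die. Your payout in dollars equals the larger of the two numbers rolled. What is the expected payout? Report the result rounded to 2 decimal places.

Distribution of the larger of the two numbers rolled: 1 w.p. 1/32, 2 w.p. 3/32, 3 w.p. 5/32, 4 w.p. 7/32, 5 w.p. 1/8, 6 w.p. 1/8, …
E[payout] = (1/32)·1 + (3/32)·2 + (5/32)·3 + (7/32)·4 + (1/8)·5 + (1/8)·6 + (1/8)·7 + (1/8)·8 = 77/16
≈ $4.81

$4.81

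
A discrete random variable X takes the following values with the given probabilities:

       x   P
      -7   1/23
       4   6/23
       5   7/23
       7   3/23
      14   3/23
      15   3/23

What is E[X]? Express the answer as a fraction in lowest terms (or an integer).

160/23

E[X] = (1/23)·(-7) + (6/23)·4 + (7/23)·5 + (3/23)·7 + (3/23)·14 + (3/23)·15
     = 160/23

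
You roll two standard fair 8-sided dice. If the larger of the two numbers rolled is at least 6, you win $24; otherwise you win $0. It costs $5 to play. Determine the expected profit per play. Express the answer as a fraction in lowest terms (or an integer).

E[payout] = (25/64)·0 + (39/64)·24 = 117/8
Expected profit = 117/8 − 5 = 77/8

77/8 dollars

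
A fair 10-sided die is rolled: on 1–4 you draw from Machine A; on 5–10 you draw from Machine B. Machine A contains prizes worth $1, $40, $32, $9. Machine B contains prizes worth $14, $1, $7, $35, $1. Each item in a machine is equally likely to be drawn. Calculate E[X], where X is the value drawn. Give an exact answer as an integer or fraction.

379/25 dollars

E[X | Machine A] = (1 + 40 + 32 + 9)/4 = 41/2
E[X | Machine B] = (14 + 1 + 7 + 35 + 1)/5 = 58/5
E[X] = (2/5)·41/2 + (3/5)·58/5 = 379/25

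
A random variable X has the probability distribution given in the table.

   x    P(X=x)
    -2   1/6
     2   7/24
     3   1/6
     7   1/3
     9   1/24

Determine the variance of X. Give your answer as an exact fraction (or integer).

6383/576

E[X] = (1/6)·(-2) + (7/24)·2 + (1/6)·3 + (1/3)·7 + (1/24)·9 = 83/24
E[X²] = (1/6)·4 + (7/24)·4 + (1/6)·9 + (1/3)·49 + (1/24)·81 = 553/24
Var(X) = 553/24 − (83/24)² = 6383/576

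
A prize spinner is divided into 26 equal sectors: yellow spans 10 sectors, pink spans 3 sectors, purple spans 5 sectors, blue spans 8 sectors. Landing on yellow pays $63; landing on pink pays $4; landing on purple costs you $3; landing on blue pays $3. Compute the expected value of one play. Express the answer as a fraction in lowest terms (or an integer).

E[payout] = (10/26)·63 + (3/26)·4 + (5/26)·(-3) + (8/26)·3 = 651/26

651/26 dollars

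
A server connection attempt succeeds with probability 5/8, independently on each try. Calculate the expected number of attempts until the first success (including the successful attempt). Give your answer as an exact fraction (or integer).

For a geometric distribution, E[trials] = 1/p = 1/(5/8) = 8/5.

8/5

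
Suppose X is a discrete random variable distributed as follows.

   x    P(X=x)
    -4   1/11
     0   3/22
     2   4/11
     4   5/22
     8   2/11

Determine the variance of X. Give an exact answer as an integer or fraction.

E[X] = (1/11)·(-4) + (3/22)·0 + (4/11)·2 + (5/22)·4 + (2/11)·8 = 30/11
E[X²] = (1/11)·16 + (3/22)·0 + (4/11)·4 + (5/22)·16 + (2/11)·64 = 200/11
Var(X) = 200/11 − (30/11)² = 1300/121

1300/121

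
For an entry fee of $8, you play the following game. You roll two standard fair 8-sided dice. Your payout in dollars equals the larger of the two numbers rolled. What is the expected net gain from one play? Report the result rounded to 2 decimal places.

Distribution of the larger of the two numbers rolled: 1 w.p. 1/64, 2 w.p. 3/64, 3 w.p. 5/64, 4 w.p. 7/64, 5 w.p. 9/64, 6 w.p. 11/64, …
E[payout] = (1/64)·1 + (3/64)·2 + (5/64)·3 + (7/64)·4 + (9/64)·5 + (11/64)·6 + (13/64)·7 + (15/64)·8 = 93/16
Expected profit = 93/16 − 8 = -35/16 ≈ -$2.19

-$2.19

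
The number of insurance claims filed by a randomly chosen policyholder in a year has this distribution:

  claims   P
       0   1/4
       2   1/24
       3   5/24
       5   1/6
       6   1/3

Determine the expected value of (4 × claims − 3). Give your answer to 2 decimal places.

E[4x-3] = (1/4)·(-3) + (1/24)·5 + (5/24)·9 + (1/6)·17 + (1/3)·21
     = 67/6 ≈ 11.17

11.17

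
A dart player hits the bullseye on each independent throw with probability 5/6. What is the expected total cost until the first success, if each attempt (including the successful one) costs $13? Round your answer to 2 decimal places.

$15.60

E[#attempts] = 1/p = 6/5; E[cost] = 13·6/5 = 78/5.
≈ 15.60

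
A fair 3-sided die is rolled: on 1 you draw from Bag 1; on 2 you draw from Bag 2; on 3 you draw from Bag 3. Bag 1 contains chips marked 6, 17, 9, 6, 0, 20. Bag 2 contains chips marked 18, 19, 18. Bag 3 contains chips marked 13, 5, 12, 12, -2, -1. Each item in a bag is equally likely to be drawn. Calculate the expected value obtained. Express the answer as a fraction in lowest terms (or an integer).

E[X | Bag 1] = (6 + 17 + 9 + 6 + 0 + 20)/6 = 29/3
E[X | Bag 2] = (18 + 19 + 18)/3 = 55/3
E[X | Bag 3] = (13 + 5 + 12 + 12 − 2 − 1)/6 = 13/2
E[X] = (1/3)·29/3 + (1/3)·55/3 + (1/3)·13/2 = 23/2

23/2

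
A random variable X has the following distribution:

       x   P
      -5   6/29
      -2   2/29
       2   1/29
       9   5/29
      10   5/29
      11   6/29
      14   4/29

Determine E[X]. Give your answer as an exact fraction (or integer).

185/29

E[X] = (6/29)·(-5) + (2/29)·(-2) + (1/29)·2 + (5/29)·9 + (5/29)·10 + (6/29)·11 + (4/29)·14
     = 185/29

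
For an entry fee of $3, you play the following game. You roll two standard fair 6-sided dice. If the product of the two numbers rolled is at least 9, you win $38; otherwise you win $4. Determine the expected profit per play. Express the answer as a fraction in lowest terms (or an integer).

E[payout] = (4/9)·4 + (5/9)·38 = 206/9
Expected profit = 206/9 − 3 = 179/9

179/9 dollars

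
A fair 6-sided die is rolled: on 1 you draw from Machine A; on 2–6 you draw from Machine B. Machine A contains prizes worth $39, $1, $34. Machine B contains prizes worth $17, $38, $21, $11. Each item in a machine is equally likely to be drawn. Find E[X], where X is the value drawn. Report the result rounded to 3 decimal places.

$22.236

E[X | Machine A] = (39 + 1 + 34)/3 = 74/3
E[X | Machine B] = (17 + 38 + 21 + 11)/4 = 87/4
E[X] = (1/6)·74/3 + (5/6)·87/4 = 1601/72 ≈ 22.236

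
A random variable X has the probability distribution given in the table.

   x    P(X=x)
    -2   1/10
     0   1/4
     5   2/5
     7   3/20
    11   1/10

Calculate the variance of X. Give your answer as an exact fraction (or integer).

E[X] = (1/10)·(-2) + (1/4)·0 + (2/5)·5 + (3/20)·7 + (1/10)·11 = 79/20
E[X²] = (1/10)·4 + (1/4)·0 + (2/5)·25 + (3/20)·49 + (1/10)·121 = 597/20
Var(X) = 597/20 − (79/20)² = 5699/400

5699/400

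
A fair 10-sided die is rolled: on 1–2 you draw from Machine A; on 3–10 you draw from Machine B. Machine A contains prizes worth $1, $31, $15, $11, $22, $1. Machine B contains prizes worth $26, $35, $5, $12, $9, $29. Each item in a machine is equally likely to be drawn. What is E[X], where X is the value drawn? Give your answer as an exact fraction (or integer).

E[X | Machine A] = (1 + 31 + 15 + 11 + 22 + 1)/6 = 27/2
E[X | Machine B] = (26 + 35 + 5 + 12 + 9 + 29)/6 = 58/3
E[X] = (1/5)·27/2 + (4/5)·58/3 = 109/6

109/6 dollars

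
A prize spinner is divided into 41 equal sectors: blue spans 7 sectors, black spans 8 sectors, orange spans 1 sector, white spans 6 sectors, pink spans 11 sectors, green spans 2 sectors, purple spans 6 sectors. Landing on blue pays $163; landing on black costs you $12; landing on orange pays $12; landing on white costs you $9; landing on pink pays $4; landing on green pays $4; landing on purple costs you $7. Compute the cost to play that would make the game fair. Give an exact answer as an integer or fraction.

E[payout] = (7/41)·163 + (8/41)·(-12) + (1/41)·12 + (6/41)·(-9) + (11/41)·4 + (2/41)·4 + (6/41)·(-7) = 1013/41
Fair fee = E[payout] = 1013/41

1013/41 dollars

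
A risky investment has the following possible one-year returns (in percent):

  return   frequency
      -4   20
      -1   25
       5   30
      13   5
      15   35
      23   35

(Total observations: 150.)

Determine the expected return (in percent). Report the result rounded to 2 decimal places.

9.60

Total = 150, so P(return=-4) = 20/150, etc.
E[X] = (2/15)·(-4) + (1/6)·(-1) + (1/5)·5 + (1/30)·13 + (7/30)·15 + (7/30)·23
     = 48/5 ≈ 9.60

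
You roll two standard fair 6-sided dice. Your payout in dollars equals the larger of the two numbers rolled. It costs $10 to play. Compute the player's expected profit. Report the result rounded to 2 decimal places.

-$5.53

Distribution of the larger of the two numbers rolled: 1 w.p. 1/36, 2 w.p. 1/12, 3 w.p. 5/36, 4 w.p. 7/36, 5 w.p. 1/4, 6 w.p. 11/36
E[payout] = (1/36)·1 + (1/12)·2 + (5/36)·3 + (7/36)·4 + (1/4)·5 + (11/36)·6 = 161/36
Expected profit = 161/36 − 10 = -199/36 ≈ -$5.53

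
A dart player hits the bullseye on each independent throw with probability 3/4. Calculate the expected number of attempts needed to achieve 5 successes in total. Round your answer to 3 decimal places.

By linearity (sum of 5 independent geometric waits), E[trials] = 5/p = 5/(3/4) = 20/3.
≈ 6.667

6.667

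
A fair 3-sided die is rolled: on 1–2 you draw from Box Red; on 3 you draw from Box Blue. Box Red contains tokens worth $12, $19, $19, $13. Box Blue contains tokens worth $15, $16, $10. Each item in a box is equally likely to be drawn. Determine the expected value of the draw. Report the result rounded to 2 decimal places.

E[X | Box Red] = (12 + 19 + 19 + 13)/4 = 63/4
E[X | Box Blue] = (15 + 16 + 10)/3 = 41/3
E[X] = (2/3)·63/4 + (1/3)·41/3 = 271/18 ≈ 15.06

$15.06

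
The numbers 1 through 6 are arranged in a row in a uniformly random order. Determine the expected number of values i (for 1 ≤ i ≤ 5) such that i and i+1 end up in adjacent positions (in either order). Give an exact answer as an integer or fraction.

5/3

For each i ∈ {1,…,5}, let Xᵢ = 1 if i and i+1 are adjacent. P(Xᵢ=1) = 2·(6−1)!/6! = 2/6.
By linearity, E[ΣXᵢ] = (5)·(2/6) = 5/3.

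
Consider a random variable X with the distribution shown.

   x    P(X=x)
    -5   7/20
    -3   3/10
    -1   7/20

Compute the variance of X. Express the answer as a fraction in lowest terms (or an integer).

14/5

E[X] = (7/20)·(-5) + (3/10)·(-3) + (7/20)·(-1) = -3
E[X²] = (7/20)·25 + (3/10)·9 + (7/20)·1 = 59/5
Var(X) = 59/5 − (-3)² = 14/5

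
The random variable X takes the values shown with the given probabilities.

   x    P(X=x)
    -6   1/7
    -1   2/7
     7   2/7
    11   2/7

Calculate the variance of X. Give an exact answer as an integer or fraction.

E[X] = (1/7)·(-6) + (2/7)·(-1) + (2/7)·7 + (2/7)·11 = 4
E[X²] = (1/7)·36 + (2/7)·1 + (2/7)·49 + (2/7)·121 = 54
Var(X) = 54 − (4)² = 38

38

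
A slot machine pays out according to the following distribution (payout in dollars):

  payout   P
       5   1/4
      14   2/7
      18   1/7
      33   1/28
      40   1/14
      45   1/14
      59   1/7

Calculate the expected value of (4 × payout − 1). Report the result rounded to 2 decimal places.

93.00

E[4x-1] = (1/4)·19 + (2/7)·55 + (1/7)·71 + (1/28)·131 + (1/14)·159 + (1/14)·179 + (1/7)·235
     = 93 ≈ 93.00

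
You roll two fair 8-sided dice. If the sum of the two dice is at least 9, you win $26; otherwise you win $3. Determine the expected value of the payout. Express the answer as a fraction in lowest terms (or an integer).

255/16 dollars

E[payout] = (7/16)·3 + (9/16)·26 = 255/16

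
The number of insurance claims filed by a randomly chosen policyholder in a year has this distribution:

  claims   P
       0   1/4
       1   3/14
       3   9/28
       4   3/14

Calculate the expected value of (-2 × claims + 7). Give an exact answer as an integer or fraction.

41/14

E[-2x+7] = (1/4)·7 + (3/14)·5 + (9/28)·1 + (3/14)·(-1)
     = 41/14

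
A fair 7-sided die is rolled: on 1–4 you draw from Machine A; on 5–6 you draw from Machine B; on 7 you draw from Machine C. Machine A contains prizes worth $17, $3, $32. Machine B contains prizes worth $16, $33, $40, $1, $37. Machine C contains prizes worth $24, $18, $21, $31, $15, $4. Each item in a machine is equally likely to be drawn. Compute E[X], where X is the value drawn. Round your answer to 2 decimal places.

$19.85

E[X | Machine A] = (17 + 3 + 32)/3 = 52/3
E[X | Machine B] = (16 + 33 + 40 + 1 + 37)/5 = 127/5
E[X | Machine C] = (24 + 18 + 21 + 31 + 15 + 4)/6 = 113/6
E[X] = (4/7)·52/3 + (2/7)·127/5 + (1/7)·113/6 = 4169/210 ≈ 19.85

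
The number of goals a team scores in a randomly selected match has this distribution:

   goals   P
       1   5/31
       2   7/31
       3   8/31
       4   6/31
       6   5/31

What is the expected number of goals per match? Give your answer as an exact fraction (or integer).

E[X] = (5/31)·1 + (7/31)·2 + (8/31)·3 + (6/31)·4 + (5/31)·6
     = 97/31

97/31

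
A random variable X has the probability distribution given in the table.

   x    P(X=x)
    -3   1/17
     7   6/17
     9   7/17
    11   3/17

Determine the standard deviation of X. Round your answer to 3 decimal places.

3.077

E[X] = 135/17, E[X²] = 1233/17
Var(X) = E[X²] − (E[X])² = 1233/17 − 18225/289 = 2736/289
SD(X) = √(2736/289) ≈ 3.077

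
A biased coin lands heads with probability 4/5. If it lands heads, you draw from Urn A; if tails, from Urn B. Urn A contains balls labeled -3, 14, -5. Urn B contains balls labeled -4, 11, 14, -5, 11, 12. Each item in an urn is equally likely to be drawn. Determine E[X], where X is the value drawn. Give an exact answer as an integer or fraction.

E[X | Urn A] = (-3 + 14 − 5)/3 = 2
E[X | Urn B] = (-4 + 11 + 14 − 5 + 11 + 12)/6 = 13/2
E[X] = (4/5)·2 + (1/5)·13/2 = 29/10

29/10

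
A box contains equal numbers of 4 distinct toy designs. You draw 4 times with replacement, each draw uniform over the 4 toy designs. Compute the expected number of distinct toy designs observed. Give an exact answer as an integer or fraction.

175/64

Let Xⱼ=1 if type j appears at least once. P(Xⱼ=1) = 1 − ((4−1)/4)^4 = 175/256.
E[#distinct] = 4·175/256 = 175/64.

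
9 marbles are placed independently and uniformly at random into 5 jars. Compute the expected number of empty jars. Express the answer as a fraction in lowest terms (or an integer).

262144/390625

Let Xⱼ=1 if jar j is empty. P(Xⱼ=1) = ((5-1)/5)^9 = 262144/1953125.
By linearity, E[#empty] = 5·262144/1953125 = 262144/390625.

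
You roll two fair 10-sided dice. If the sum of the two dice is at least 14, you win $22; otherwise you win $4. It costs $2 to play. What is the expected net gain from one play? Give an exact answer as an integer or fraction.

176/25 dollars

E[payout] = (18/25)·4 + (7/25)·22 = 226/25
Expected profit = 226/25 − 2 = 176/25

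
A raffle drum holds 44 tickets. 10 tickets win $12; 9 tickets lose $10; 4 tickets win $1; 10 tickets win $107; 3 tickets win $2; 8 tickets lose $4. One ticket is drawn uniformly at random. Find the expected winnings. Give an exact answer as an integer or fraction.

49/2 dollars

E[payout] = (10/44)·12 + (9/44)·(-10) + (4/44)·1 + (10/44)·107 + (3/44)·2 + (8/44)·(-4) = 49/2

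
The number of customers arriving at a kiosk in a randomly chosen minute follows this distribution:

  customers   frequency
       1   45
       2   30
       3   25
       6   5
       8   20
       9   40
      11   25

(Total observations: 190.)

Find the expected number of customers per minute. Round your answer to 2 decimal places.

5.29

Total = 190, so P(customers=1) = 45/190, etc.
E[X] = (9/38)·1 + (3/19)·2 + (5/38)·3 + (1/38)·6 + (2/19)·8 + (4/19)·9 + (5/38)·11
     = 201/38 ≈ 5.29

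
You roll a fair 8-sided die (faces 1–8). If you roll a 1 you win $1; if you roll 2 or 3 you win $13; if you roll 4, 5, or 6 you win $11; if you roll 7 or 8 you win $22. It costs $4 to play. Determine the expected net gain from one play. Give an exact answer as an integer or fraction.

E[payout] = (1/8)·1 + (3/8)·11 + (1/4)·13 + (1/4)·22 = 13
Expected profit = 13 − 4 = 9

$9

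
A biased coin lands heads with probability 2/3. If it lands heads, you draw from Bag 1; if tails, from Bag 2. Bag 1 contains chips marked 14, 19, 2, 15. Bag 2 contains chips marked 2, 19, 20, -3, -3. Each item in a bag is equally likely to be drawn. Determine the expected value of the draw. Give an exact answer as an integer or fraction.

E[X | Bag 1] = (14 + 19 + 2 + 15)/4 = 25/2
E[X | Bag 2] = (2 + 19 + 20 − 3 − 3)/5 = 7
E[X] = (2/3)·25/2 + (1/3)·7 = 32/3

32/3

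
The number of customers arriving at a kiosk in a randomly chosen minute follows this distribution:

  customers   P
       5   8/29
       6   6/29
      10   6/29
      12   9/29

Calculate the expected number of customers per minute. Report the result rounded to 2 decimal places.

E[X] = (8/29)·5 + (6/29)·6 + (6/29)·10 + (9/29)·12
     = 244/29 ≈ 8.41

8.41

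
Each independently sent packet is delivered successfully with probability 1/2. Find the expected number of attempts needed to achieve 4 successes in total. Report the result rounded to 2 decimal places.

8.00

By linearity (sum of 4 independent geometric waits), E[trials] = 4/p = 4/(1/2) = 8.
≈ 8.00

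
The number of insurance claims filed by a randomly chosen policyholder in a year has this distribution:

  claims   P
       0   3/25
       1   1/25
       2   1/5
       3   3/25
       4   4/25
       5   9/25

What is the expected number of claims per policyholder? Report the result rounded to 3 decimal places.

E[X] = (3/25)·0 + (1/25)·1 + (1/5)·2 + (3/25)·3 + (4/25)·4 + (9/25)·5
     = 81/25 ≈ 3.240

3.240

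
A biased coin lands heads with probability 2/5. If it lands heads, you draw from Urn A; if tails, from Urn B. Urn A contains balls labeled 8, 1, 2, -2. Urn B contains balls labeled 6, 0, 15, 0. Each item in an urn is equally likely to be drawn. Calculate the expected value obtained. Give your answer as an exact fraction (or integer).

E[X | Urn A] = (8 + 1 + 2 − 2)/4 = 9/4
E[X | Urn B] = (6 + 0 + 15 + 0)/4 = 21/4
E[X] = (2/5)·9/4 + (3/5)·21/4 = 81/20

81/20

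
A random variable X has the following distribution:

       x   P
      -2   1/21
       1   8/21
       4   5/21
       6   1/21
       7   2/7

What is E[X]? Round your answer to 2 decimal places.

E[X] = (1/21)·(-2) + (8/21)·1 + (5/21)·4 + (1/21)·6 + (2/7)·7
     = 74/21 ≈ 3.52

3.52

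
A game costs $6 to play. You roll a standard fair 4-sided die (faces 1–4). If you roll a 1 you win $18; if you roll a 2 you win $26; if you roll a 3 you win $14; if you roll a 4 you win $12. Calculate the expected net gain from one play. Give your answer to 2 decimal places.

$11.50

E[payout] = (1/4)·12 + (1/4)·14 + (1/4)·18 + (1/4)·26 = 35/2
Expected profit = 35/2 − 6 = 23/2 ≈ $11.50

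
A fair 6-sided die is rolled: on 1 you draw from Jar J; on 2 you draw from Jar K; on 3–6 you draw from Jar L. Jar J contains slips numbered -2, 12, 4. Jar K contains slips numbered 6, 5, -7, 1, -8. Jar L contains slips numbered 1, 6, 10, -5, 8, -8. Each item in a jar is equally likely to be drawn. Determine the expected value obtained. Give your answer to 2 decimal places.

E[X | Jar J] = (-2 + 12 + 4)/3 = 14/3
E[X | Jar K] = (6 + 5 − 7 + 1 − 8)/5 = -3/5
E[X | Jar L] = (1 + 6 + 10 − 5 + 8 − 8)/6 = 2
E[X] = (1/6)·14/3 + (1/6)·(-3/5) + (2/3)·2 = 181/90 ≈ 2.01

2.01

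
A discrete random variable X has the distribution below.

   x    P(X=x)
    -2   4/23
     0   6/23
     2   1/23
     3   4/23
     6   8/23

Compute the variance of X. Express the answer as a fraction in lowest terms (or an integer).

E[X] = (4/23)·(-2) + (6/23)·0 + (1/23)·2 + (4/23)·3 + (8/23)·6 = 54/23
E[X²] = (4/23)·4 + (6/23)·0 + (1/23)·4 + (4/23)·9 + (8/23)·36 = 344/23
Var(X) = 344/23 − (54/23)² = 4996/529

4996/529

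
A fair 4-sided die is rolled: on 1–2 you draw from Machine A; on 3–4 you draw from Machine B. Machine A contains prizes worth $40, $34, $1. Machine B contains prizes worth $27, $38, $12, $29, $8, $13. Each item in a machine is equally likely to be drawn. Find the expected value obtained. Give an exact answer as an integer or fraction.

277/12 dollars

E[X | Machine A] = (40 + 34 + 1)/3 = 25
E[X | Machine B] = (27 + 38 + 12 + 29 + 8 + 13)/6 = 127/6
E[X] = (1/2)·25 + (1/2)·127/6 = 277/12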